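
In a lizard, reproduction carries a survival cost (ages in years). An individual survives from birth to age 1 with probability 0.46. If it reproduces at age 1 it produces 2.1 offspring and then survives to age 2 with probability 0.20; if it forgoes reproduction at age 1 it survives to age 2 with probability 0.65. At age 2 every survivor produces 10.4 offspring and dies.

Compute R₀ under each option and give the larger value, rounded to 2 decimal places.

breed at age 1: R₀ = 0.46 × (2.1 + 0.20 × 10.4) = 0.46 × 4.1800 = 1.9228
delay to age 2: R₀ = 0.46 × (0.65 × 10.4) = 0.46 × 6.7600 = 3.1096
Higher: delay to age 2 (3.1096).

3.11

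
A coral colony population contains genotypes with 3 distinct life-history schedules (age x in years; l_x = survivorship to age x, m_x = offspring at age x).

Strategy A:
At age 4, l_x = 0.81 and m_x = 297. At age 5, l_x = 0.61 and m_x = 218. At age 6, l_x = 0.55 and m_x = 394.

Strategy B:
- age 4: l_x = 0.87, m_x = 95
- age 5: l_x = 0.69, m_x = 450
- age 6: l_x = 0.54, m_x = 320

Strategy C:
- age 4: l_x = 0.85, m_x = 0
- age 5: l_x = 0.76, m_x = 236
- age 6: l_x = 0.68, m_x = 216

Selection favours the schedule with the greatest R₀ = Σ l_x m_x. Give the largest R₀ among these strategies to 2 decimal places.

Strategy A: R₀ = 0.81×297 + 0.61×218 + 0.55×394 = 590.2500
Strategy B: R₀ = 0.87×95 + 0.69×450 + 0.54×320 = 565.9500
Strategy C: R₀ = 0.85×0 + 0.76×236 + 0.68×216 = 326.2400
Highest R₀: strategy A with 590.2500.

590.25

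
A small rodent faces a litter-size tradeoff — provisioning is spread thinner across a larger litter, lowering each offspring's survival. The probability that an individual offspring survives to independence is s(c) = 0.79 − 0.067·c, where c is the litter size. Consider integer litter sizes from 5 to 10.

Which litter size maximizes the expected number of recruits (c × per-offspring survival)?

6

Expected recruits = c × s(c):
  c=5: 5 × 0.455 = 2.275
  c=6: 6 × 0.388 = 2.328
  c=7: 7 × 0.321 = 2.247
  c=8: 8 × 0.254 = 2.032
  c=9: 9 × 0.187 = 1.683
  c=10: 10 × 0.120 = 1.200
Maximum at c = 6 (2.328 recruits).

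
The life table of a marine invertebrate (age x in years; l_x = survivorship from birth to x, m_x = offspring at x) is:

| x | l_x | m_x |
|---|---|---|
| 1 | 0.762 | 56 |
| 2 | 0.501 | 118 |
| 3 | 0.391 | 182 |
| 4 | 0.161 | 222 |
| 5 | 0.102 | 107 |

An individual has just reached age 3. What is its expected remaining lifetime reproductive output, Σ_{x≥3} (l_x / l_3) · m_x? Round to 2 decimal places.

301.32

l_3 = 0.391. Conditional survival from age 3 to x is l_x / l_3.
  x=3: (0.391/0.391) × 182 = 182.0000
  x=4: (0.161/0.391) × 222 = 91.4118
  x=5: (0.102/0.391) × 107 = 27.9130
Sum = 182.0000 + 91.4118 + 27.9130 = 301.3248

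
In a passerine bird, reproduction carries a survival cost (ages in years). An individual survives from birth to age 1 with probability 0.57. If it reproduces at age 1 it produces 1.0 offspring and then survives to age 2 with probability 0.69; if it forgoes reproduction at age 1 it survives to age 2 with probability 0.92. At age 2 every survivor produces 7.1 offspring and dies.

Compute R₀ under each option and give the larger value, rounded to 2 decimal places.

3.72

breed at age 1: R₀ = 0.57 × (1.0 + 0.69 × 7.1) = 0.57 × 5.8990 = 3.3624
delay to age 2: R₀ = 0.57 × (0.92 × 7.1) = 0.57 × 6.5320 = 3.7232
Higher: delay to age 2 (3.7232).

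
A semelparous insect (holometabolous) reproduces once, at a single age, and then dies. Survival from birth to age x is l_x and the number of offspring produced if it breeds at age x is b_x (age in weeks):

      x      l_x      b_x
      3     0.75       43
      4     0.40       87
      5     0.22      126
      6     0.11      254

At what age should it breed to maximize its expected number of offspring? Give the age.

4

Expected offspring if breeding at age x = l_x × b_x:
  age 3: 0.75 × 43 = 32.250
  age 4: 0.40 × 87 = 34.800
  age 5: 0.22 × 126 = 27.720
  age 6: 0.11 × 254 = 27.940
Maximum at age 4 (34.800).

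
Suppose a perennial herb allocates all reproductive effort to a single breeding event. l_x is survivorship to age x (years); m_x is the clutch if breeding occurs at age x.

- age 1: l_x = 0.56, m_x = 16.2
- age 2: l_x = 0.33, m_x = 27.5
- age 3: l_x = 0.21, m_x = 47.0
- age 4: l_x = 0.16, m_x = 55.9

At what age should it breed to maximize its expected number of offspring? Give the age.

3

Expected offspring if breeding at age x = l_x × m_x:
  age 1: 0.56 × 16.2 = 9.072
  age 2: 0.33 × 27.5 = 9.075
  age 3: 0.21 × 47.0 = 9.870
  age 4: 0.16 × 55.9 = 8.944
Maximum at age 3 (9.870).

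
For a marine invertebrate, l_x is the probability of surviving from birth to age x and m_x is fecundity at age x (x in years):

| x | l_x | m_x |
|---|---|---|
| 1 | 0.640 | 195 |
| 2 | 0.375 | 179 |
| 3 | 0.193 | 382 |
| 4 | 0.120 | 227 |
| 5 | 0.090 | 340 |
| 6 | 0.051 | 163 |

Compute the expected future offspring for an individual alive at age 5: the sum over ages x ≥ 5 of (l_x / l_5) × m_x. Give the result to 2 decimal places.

l_5 = 0.090. Conditional survival from age 5 to x is l_x / l_5.
  x=5: (0.090/0.090) × 340 = 340.0000
  x=6: (0.051/0.090) × 163 = 92.3667
Sum = 340.0000 + 92.3667 = 432.3667

432.37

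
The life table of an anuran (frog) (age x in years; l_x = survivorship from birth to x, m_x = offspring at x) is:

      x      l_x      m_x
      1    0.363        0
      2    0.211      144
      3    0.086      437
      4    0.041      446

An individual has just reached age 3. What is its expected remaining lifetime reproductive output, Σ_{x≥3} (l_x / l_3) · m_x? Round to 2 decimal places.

l_3 = 0.086. Conditional survival from age 3 to x is l_x / l_3.
  x=3: (0.086/0.086) × 437 = 437.0000
  x=4: (0.041/0.086) × 446 = 212.6279
Sum = 437.0000 + 212.6279 = 649.6279

649.63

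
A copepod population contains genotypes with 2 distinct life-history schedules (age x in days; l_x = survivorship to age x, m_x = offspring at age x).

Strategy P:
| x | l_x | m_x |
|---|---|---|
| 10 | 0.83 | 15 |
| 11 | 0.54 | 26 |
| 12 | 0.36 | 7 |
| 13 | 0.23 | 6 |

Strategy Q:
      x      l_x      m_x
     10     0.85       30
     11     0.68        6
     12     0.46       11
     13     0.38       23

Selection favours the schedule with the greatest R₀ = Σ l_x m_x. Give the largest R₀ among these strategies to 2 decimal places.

43.38

Strategy P: R₀ = 0.83×15 + 0.54×26 + 0.36×7 + 0.23×6 = 30.3900
Strategy Q: R₀ = 0.85×30 + 0.68×6 + 0.46×11 + 0.38×23 = 43.3800
Highest R₀: strategy Q with 43.3800.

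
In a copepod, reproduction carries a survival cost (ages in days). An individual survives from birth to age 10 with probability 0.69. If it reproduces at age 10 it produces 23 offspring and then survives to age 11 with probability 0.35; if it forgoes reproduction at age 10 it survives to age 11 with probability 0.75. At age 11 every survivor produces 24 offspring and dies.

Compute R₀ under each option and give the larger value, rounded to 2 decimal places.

breed at age 10: R₀ = 0.69 × (23 + 0.35 × 24) = 0.69 × 31.4000 = 21.6660
delay to age 11: R₀ = 0.69 × (0.75 × 24) = 0.69 × 18.0000 = 12.4200
Higher: breed at age 10 (21.6660).

21.67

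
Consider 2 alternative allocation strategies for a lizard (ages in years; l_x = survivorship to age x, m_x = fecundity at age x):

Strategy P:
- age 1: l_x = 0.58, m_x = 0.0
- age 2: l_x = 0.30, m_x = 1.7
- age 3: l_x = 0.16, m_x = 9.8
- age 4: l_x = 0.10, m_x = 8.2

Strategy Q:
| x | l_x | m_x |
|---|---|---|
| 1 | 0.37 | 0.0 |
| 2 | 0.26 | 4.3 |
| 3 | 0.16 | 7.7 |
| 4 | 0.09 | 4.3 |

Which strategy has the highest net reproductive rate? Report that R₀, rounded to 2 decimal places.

Strategy P: R₀ = 0.58×0.0 + 0.30×1.7 + 0.16×9.8 + 0.10×8.2 = 2.8980
Strategy Q: R₀ = 0.37×0.0 + 0.26×4.3 + 0.16×7.7 + 0.09×4.3 = 2.7370
Highest R₀: strategy P with 2.8980.

2.90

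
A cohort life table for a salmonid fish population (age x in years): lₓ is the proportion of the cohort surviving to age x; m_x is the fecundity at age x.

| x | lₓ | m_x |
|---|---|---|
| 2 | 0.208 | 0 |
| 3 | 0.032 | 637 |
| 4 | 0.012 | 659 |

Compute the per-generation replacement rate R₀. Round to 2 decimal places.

28.29

R₀ = Σ lₓ m_x:
  age 2: 0.208 × 0 = 0.0000
  age 3: 0.032 × 637 = 20.3840
  age 4: 0.012 × 659 = 7.9080
R₀ = 0.0000 + 20.3840 + 7.9080 = 28.2920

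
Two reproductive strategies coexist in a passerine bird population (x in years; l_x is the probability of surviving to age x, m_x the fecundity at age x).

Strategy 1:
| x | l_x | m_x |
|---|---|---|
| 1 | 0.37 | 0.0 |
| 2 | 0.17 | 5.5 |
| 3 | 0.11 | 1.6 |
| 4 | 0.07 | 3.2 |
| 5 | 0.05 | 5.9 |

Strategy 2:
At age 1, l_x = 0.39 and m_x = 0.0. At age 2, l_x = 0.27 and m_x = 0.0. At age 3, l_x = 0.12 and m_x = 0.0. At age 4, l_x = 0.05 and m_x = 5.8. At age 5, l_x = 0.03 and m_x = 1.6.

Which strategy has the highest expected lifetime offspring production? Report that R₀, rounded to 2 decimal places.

1.63

Strategy 1: R₀ = 0.37×0.0 + 0.17×5.5 + 0.11×1.6 + 0.07×3.2 + 0.05×5.9 = 1.6300
Strategy 2: R₀ = 0.39×0.0 + 0.27×0.0 + 0.12×0.0 + 0.05×5.8 + 0.03×1.6 = 0.3380
Highest R₀: strategy 1 with 1.6300.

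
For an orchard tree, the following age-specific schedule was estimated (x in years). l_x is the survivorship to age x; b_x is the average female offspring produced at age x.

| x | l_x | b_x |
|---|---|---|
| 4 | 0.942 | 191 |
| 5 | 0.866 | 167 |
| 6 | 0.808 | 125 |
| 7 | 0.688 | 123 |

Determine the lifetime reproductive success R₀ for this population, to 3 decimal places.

R₀ = Σ l_x b_x:
  age 4: 0.942 × 191 = 179.9220
  age 5: 0.866 × 167 = 144.6220
  age 6: 0.808 × 125 = 101.0000
  age 7: 0.688 × 123 = 84.6240
R₀ = 179.9220 + 144.6220 + 101.0000 + 84.6240 = 510.1680

510.168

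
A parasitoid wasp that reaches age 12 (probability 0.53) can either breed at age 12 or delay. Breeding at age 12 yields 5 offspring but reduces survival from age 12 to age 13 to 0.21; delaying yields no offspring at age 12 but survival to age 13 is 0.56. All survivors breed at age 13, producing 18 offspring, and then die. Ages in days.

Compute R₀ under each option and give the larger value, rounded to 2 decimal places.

breed at age 12: R₀ = 0.53 × (5 + 0.21 × 18) = 0.53 × 8.7800 = 4.6534
delay to age 13: R₀ = 0.53 × (0.56 × 18) = 0.53 × 10.0800 = 5.3424
Higher: delay to age 13 (5.3424).

5.34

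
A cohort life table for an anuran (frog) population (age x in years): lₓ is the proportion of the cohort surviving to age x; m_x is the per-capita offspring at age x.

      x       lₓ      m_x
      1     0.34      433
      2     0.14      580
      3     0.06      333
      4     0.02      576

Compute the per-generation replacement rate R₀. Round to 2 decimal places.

259.92

R₀ = Σ lₓ m_x:
  age 1: 0.34 × 433 = 147.2200
  age 2: 0.14 × 580 = 81.2000
  age 3: 0.06 × 333 = 19.9800
  age 4: 0.02 × 576 = 11.5200
R₀ = 147.2200 + 81.2000 + 19.9800 + 11.5200 = 259.9200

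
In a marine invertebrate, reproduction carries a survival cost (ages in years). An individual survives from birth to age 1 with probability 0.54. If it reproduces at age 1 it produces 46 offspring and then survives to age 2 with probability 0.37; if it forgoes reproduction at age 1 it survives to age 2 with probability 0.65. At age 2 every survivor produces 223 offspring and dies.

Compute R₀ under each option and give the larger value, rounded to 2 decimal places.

breed at age 1: R₀ = 0.54 × (46 + 0.37 × 223) = 0.54 × 128.5100 = 69.3954
delay to age 2: R₀ = 0.54 × (0.65 × 223) = 0.54 × 144.9500 = 78.2730
Higher: delay to age 2 (78.2730).

78.27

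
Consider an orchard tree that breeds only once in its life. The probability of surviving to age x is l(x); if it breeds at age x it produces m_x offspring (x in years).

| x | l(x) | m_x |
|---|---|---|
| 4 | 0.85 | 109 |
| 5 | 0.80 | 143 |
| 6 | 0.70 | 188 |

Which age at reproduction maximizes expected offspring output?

6

Expected offspring if breeding at age x = l(x) × m_x:
  age 4: 0.85 × 109 = 92.650
  age 5: 0.80 × 143 = 114.400
  age 6: 0.70 × 188 = 131.600
Maximum at age 6 (131.600).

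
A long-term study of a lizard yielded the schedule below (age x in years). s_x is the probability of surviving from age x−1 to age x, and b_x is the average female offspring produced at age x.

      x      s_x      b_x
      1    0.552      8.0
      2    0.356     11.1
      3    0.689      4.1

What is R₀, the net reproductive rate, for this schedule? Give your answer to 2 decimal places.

7.15

Survivorship from birth: l_x = s_1·s_2·…·s_x.
  l_1 = 0.55200
  l_2 = 0.19651
  l_3 = 0.13540
R₀ = Σ l_x b_x:
  age 1: 0.55200 × 8.0 = 4.4160
  age 2: 0.19651 × 11.1 = 2.1813
  age 3: 0.13540 × 4.1 = 0.5551
R₀ = 4.4160 + 2.1813 + 0.5551 = 7.1524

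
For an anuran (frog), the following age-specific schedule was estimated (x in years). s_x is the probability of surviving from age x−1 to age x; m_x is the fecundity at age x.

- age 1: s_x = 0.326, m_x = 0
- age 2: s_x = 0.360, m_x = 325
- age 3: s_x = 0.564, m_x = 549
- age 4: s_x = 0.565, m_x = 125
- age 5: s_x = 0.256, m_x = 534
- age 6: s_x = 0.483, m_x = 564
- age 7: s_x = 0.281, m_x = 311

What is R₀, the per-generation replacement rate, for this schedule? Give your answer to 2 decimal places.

87.28

Survivorship from birth: l_x = s_1·s_2·…·s_x.
  l_1 = 0.32600
  l_2 = 0.11736
  l_3 = 0.06619
  l_4 = 0.03740
  l_5 = 0.00957
  l_6 = 0.00462
  l_7 = 0.00130
R₀ = Σ l_x m_x:
  age 1: 0.32600 × 0 = 0.0000
  age 2: 0.11736 × 325 = 38.1420
  age 3: 0.06619 × 549 = 36.3383
  age 4: 0.03740 × 125 = 4.6750
  age 5: 0.00957 × 534 = 5.1104
  age 6: 0.00462 × 564 = 2.6057
  age 7: 0.00130 × 311 = 0.4043
R₀ = 0.0000 + 38.1420 + 36.3383 + 4.6750 + 5.1104 + 2.6057 + 0.4043 = 87.2757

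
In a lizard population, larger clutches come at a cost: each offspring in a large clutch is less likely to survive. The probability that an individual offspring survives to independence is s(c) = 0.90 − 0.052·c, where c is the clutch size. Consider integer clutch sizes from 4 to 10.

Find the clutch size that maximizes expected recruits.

Expected recruits = c × s(c):
  c=4: 4 × 0.692 = 2.768
  c=5: 5 × 0.640 = 3.200
  c=6: 6 × 0.588 = 3.528
  c=7: 7 × 0.536 = 3.752
  c=8: 8 × 0.484 = 3.872
  c=9: 9 × 0.432 = 3.888
  c=10: 10 × 0.380 = 3.800
Maximum at c = 9 (3.888 recruits).

9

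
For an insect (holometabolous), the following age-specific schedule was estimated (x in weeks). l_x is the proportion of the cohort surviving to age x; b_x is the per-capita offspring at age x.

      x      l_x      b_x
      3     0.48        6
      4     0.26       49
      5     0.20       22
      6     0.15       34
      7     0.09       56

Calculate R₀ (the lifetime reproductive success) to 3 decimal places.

30.160

R₀ = Σ l_x b_x:
  age 3: 0.48 × 6 = 2.8800
  age 4: 0.26 × 49 = 12.7400
  age 5: 0.20 × 22 = 4.4000
  age 6: 0.15 × 34 = 5.1000
  age 7: 0.09 × 56 = 5.0400
R₀ = 2.8800 + 12.7400 + 4.4000 + 5.1000 + 5.0400 = 30.1600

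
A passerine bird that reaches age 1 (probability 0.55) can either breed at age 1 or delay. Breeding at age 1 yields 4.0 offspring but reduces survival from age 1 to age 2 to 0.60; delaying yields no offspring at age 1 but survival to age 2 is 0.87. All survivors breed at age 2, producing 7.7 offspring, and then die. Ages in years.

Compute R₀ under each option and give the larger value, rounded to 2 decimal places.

breed at age 1: R₀ = 0.55 × (4.0 + 0.60 × 7.7) = 0.55 × 8.6200 = 4.7410
delay to age 2: R₀ = 0.55 × (0.87 × 7.7) = 0.55 × 6.6990 = 3.6845
Higher: breed at age 1 (4.7410).

4.74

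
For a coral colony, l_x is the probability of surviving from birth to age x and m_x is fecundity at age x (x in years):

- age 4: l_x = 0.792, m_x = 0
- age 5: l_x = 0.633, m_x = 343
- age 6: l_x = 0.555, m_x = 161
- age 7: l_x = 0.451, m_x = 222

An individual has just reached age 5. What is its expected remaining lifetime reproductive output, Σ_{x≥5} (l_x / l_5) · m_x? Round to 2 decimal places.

642.33

l_5 = 0.633. Conditional survival from age 5 to x is l_x / l_5.
  x=5: (0.633/0.633) × 343 = 343.0000
  x=6: (0.555/0.633) × 161 = 141.1611
  x=7: (0.451/0.633) × 222 = 158.1706
Sum = 343.0000 + 141.1611 + 158.1706 = 642.3318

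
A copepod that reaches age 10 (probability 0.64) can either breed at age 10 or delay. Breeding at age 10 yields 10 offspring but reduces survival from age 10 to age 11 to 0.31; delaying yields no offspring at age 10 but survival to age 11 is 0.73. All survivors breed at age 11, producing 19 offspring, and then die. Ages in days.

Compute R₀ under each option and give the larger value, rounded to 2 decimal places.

10.17

breed at age 10: R₀ = 0.64 × (10 + 0.31 × 19) = 0.64 × 15.8900 = 10.1696
delay to age 11: R₀ = 0.64 × (0.73 × 19) = 0.64 × 13.8700 = 8.8768
Higher: breed at age 10 (10.1696).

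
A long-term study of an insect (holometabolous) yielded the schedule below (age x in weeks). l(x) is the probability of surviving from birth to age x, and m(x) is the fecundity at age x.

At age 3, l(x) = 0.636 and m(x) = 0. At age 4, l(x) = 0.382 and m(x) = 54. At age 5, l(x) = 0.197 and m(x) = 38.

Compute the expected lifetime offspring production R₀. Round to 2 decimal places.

R₀ = Σ l(x) m(x):
  age 3: 0.636 × 0 = 0.0000
  age 4: 0.382 × 54 = 20.6280
  age 5: 0.197 × 38 = 7.4860
R₀ = 0.0000 + 20.6280 + 7.4860 = 28.1140

28.11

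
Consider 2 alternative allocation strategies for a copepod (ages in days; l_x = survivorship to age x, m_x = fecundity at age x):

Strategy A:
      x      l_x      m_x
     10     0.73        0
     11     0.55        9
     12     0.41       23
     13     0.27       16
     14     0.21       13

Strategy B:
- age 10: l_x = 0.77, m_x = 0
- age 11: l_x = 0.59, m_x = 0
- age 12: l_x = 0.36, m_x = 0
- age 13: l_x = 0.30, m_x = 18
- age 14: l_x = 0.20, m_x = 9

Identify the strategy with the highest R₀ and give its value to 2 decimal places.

Strategy A: R₀ = 0.73×0 + 0.55×9 + 0.41×23 + 0.27×16 + 0.21×13 = 21.4300
Strategy B: R₀ = 0.77×0 + 0.59×0 + 0.36×0 + 0.30×18 + 0.20×9 = 7.2000
Highest R₀: strategy A with 21.4300.

21.43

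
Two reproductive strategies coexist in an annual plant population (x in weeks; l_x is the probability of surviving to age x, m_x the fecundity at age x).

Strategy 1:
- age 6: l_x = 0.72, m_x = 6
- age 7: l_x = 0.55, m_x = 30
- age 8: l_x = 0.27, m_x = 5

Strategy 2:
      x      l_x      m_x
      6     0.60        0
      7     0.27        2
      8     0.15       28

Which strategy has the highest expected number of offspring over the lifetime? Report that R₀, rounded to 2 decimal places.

Strategy 1: R₀ = 0.72×6 + 0.55×30 + 0.27×5 = 22.1700
Strategy 2: R₀ = 0.60×0 + 0.27×2 + 0.15×28 = 4.7400
Highest R₀: strategy 1 with 22.1700.

22.17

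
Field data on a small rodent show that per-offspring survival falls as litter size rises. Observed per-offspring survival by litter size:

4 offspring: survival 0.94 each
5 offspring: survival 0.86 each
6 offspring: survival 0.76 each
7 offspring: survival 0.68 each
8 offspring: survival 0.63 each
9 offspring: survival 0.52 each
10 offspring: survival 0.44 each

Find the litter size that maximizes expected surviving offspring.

8

Expected surviving offspring = c × s(c):
  c=4: 4 × 0.94 = 3.760
  c=5: 5 × 0.86 = 4.300
  c=6: 6 × 0.76 = 4.560
  c=7: 7 × 0.68 = 4.760
  c=8: 8 × 0.63 = 5.040
  c=9: 9 × 0.52 = 4.680
  c=10: 10 × 0.44 = 4.400
Maximum at c = 8 (5.040 surviving offspring).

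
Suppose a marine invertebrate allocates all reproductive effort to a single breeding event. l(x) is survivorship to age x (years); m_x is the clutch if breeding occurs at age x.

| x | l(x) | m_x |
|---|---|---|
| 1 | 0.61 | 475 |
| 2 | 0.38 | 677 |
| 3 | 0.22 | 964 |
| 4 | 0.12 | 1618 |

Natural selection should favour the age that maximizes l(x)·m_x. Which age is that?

Expected offspring if breeding at age x = l(x) × m_x:
  age 1: 0.61 × 475 = 289.750
  age 2: 0.38 × 677 = 257.260
  age 3: 0.22 × 964 = 212.080
  age 4: 0.12 × 1618 = 194.160
Maximum at age 1 (289.750).

1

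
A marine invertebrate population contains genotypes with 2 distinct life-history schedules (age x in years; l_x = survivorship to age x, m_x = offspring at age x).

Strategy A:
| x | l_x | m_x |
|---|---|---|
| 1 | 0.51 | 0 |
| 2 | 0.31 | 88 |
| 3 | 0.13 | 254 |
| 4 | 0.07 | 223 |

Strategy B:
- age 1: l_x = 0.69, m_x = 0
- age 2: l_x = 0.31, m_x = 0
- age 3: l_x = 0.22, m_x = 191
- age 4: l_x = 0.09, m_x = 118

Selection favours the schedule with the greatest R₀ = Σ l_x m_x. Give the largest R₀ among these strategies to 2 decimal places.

Strategy A: R₀ = 0.51×0 + 0.31×88 + 0.13×254 + 0.07×223 = 75.9100
Strategy B: R₀ = 0.69×0 + 0.31×0 + 0.22×191 + 0.09×118 = 52.6400
Highest R₀: strategy A with 75.9100.

75.91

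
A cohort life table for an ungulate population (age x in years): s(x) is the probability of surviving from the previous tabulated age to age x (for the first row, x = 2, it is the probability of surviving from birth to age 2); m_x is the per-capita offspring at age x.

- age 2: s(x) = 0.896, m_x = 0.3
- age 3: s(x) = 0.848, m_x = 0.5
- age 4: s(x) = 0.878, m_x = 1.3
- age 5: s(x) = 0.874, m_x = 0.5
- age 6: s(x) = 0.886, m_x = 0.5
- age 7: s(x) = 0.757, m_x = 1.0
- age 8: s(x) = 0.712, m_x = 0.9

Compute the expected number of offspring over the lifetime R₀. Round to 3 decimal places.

Survivorship from birth: l_x = s_2·s_3·…·s_x.
  l_2 = 0.89600
  l_3 = 0.75981
  l_4 = 0.66711
  l_5 = 0.58306
  l_6 = 0.51659
  l_7 = 0.39106
  l_8 = 0.27843
R₀ = Σ l_x m_x:
  age 2: 0.89600 × 0.3 = 0.2688
  age 3: 0.75981 × 0.5 = 0.3799
  age 4: 0.66711 × 1.3 = 0.8672
  age 5: 0.58306 × 0.5 = 0.2915
  age 6: 0.51659 × 0.5 = 0.2583
  age 7: 0.39106 × 1.0 = 0.3911
  age 8: 0.27843 × 0.9 = 0.2506
R₀ = 0.2688 + 0.3799 + 0.8672 + 0.2915 + 0.2583 + 0.3911 + 0.2506 = 2.7074

2.707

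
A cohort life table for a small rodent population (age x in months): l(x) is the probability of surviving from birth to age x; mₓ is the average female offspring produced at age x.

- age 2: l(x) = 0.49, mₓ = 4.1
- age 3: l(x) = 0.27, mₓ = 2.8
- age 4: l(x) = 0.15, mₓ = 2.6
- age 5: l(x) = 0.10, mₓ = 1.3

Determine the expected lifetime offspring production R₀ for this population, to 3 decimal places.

3.285

R₀ = Σ l(x) mₓ:
  age 2: 0.49 × 4.1 = 2.0090
  age 3: 0.27 × 2.8 = 0.7560
  age 4: 0.15 × 2.6 = 0.3900
  age 5: 0.10 × 1.3 = 0.1300
R₀ = 2.0090 + 0.7560 + 0.3900 + 0.1300 = 3.2850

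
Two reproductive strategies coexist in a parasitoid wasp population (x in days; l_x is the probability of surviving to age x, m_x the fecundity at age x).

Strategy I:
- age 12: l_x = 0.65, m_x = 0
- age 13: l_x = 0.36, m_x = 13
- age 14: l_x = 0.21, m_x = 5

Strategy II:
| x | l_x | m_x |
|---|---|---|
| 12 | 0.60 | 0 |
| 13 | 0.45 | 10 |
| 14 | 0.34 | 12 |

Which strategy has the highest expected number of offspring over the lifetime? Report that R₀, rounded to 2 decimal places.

8.58

Strategy I: R₀ = 0.65×0 + 0.36×13 + 0.21×5 = 5.7300
Strategy II: R₀ = 0.60×0 + 0.45×10 + 0.34×12 = 8.5800
Highest R₀: strategy II with 8.5800.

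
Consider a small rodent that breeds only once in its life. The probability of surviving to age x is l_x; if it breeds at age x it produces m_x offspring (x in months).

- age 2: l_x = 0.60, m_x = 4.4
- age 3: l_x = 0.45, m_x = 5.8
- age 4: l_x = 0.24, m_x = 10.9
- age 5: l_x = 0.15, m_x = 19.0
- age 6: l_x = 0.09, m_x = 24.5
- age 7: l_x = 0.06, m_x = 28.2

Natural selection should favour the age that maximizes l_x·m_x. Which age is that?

5

Expected offspring if breeding at age x = l_x × m_x:
  age 2: 0.60 × 4.4 = 2.640
  age 3: 0.45 × 5.8 = 2.610
  age 4: 0.24 × 10.9 = 2.616
  age 5: 0.15 × 19.0 = 2.850
  age 6: 0.09 × 24.5 = 2.205
  age 7: 0.06 × 28.2 = 1.692
Maximum at age 5 (2.850).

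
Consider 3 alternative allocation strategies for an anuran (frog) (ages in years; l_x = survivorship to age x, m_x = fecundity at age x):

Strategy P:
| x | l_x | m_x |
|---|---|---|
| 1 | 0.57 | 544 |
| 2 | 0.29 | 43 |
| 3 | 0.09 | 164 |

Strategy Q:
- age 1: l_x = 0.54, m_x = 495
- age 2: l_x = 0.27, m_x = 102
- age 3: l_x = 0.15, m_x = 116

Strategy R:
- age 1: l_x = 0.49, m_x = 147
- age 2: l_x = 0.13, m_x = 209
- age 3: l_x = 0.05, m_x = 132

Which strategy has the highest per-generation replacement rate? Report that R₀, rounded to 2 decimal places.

Strategy P: R₀ = 0.57×544 + 0.29×43 + 0.09×164 = 337.3100
Strategy Q: R₀ = 0.54×495 + 0.27×102 + 0.15×116 = 312.2400
Strategy R: R₀ = 0.49×147 + 0.13×209 + 0.05×132 = 105.8000
Highest R₀: strategy P with 337.3100.

337.31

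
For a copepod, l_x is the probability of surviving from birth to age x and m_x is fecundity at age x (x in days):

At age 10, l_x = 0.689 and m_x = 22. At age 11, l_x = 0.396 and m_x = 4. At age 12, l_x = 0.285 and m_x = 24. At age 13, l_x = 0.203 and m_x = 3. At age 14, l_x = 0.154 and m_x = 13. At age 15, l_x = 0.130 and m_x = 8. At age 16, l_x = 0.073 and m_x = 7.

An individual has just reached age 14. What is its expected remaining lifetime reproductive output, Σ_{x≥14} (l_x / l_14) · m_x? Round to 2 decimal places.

l_14 = 0.154. Conditional survival from age 14 to x is l_x / l_14.
  x=14: (0.154/0.154) × 13 = 13.0000
  x=15: (0.130/0.154) × 8 = 6.7532
  x=16: (0.073/0.154) × 7 = 3.3182
Sum = 13.0000 + 6.7532 + 3.3182 = 23.0714

23.07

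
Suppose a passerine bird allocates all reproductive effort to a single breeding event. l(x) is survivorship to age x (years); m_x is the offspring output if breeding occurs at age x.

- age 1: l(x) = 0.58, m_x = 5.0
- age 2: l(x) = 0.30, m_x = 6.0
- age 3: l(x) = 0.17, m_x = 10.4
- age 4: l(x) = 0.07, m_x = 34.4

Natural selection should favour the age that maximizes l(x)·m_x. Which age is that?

1

Expected offspring if breeding at age x = l(x) × m_x:
  age 1: 0.58 × 5.0 = 2.900
  age 2: 0.30 × 6.0 = 1.800
  age 3: 0.17 × 10.4 = 1.768
  age 4: 0.07 × 34.4 = 2.408
Maximum at age 1 (2.900).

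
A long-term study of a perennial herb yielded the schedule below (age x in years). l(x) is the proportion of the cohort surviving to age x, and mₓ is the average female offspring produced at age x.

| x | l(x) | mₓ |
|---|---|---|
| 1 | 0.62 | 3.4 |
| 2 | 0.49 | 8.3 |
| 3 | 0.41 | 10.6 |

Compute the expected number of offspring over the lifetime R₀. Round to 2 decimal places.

10.52

R₀ = Σ l(x) mₓ:
  age 1: 0.62 × 3.4 = 2.1080
  age 2: 0.49 × 8.3 = 4.0670
  age 3: 0.41 × 10.6 = 4.3460
R₀ = 2.1080 + 4.0670 + 4.3460 = 10.5210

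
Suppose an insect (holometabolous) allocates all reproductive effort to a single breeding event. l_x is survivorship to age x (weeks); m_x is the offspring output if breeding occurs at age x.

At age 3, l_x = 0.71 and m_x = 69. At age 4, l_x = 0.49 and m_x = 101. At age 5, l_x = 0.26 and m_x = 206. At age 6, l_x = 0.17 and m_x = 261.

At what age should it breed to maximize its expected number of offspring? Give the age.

Expected offspring if breeding at age x = l_x × m_x:
  age 3: 0.71 × 69 = 48.990
  age 4: 0.49 × 101 = 49.490
  age 5: 0.26 × 206 = 53.560
  age 6: 0.17 × 261 = 44.370
Maximum at age 5 (53.560).

5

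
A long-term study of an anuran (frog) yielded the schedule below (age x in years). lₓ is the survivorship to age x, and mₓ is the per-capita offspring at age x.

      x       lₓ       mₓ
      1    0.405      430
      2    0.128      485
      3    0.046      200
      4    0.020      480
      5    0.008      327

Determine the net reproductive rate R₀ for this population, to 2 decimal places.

R₀ = Σ lₓ mₓ:
  age 1: 0.405 × 430 = 174.1500
  age 2: 0.128 × 485 = 62.0800
  age 3: 0.046 × 200 = 9.2000
  age 4: 0.020 × 480 = 9.6000
  age 5: 0.008 × 327 = 2.6160
R₀ = 174.1500 + 62.0800 + 9.2000 + 9.6000 + 2.6160 = 257.6460

257.65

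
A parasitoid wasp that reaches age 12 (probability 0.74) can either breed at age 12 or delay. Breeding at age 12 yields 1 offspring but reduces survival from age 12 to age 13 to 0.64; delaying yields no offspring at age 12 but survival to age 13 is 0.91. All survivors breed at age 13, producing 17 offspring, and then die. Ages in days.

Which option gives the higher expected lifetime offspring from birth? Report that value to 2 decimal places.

11.45

breed at age 12: R₀ = 0.74 × (1 + 0.64 × 17) = 0.74 × 11.8800 = 8.7912
delay to age 13: R₀ = 0.74 × (0.91 × 17) = 0.74 × 15.4700 = 11.4478
Higher: delay to age 13 (11.4478).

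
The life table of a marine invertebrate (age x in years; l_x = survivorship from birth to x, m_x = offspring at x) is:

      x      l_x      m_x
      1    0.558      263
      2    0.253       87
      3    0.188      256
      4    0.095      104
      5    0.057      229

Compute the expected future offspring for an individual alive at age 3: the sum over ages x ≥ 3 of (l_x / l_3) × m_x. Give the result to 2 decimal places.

377.98

l_3 = 0.188. Conditional survival from age 3 to x is l_x / l_3.
  x=3: (0.188/0.188) × 256 = 256.0000
  x=4: (0.095/0.188) × 104 = 52.5532
  x=5: (0.057/0.188) × 229 = 69.4309
Sum = 256.0000 + 52.5532 + 69.4309 = 377.9840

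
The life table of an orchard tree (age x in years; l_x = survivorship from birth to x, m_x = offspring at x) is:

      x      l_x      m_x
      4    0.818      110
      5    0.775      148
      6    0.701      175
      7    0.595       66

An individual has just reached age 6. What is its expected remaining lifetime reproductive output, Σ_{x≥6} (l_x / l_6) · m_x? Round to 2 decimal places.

231.02

l_6 = 0.701. Conditional survival from age 6 to x is l_x / l_6.
  x=6: (0.701/0.701) × 175 = 175.0000
  x=7: (0.595/0.701) × 66 = 56.0200
Sum = 175.0000 + 56.0200 = 231.0200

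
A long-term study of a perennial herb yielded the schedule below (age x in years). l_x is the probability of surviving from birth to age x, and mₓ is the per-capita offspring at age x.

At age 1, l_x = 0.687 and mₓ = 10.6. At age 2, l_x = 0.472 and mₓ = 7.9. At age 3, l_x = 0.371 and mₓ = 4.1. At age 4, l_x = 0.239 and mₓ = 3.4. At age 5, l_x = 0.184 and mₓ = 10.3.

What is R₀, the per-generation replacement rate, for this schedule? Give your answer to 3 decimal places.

15.240

R₀ = Σ l_x mₓ:
  age 1: 0.687 × 10.6 = 7.2822
  age 2: 0.472 × 7.9 = 3.7288
  age 3: 0.371 × 4.1 = 1.5211
  age 4: 0.239 × 3.4 = 0.8126
  age 5: 0.184 × 10.3 = 1.8952
R₀ = 7.2822 + 3.7288 + 1.5211 + 0.8126 + 1.8952 = 15.2399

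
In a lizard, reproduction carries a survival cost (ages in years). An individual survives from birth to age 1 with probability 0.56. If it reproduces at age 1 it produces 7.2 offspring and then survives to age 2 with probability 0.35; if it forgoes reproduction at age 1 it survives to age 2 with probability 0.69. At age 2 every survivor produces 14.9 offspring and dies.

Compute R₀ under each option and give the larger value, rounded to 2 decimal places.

6.95

breed at age 1: R₀ = 0.56 × (7.2 + 0.35 × 14.9) = 0.56 × 12.4150 = 6.9524
delay to age 2: R₀ = 0.56 × (0.69 × 14.9) = 0.56 × 10.2810 = 5.7574
Higher: breed at age 1 (6.9524).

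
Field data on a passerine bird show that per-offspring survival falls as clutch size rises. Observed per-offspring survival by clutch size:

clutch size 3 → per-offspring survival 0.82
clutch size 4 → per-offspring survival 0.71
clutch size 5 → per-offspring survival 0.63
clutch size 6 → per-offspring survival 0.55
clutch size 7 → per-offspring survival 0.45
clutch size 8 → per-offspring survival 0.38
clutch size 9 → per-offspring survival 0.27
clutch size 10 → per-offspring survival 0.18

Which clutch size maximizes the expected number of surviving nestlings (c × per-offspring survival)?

6

Expected surviving nestlings = c × s(c):
  c=3: 3 × 0.82 = 2.460
  c=4: 4 × 0.71 = 2.840
  c=5: 5 × 0.63 = 3.150
  c=6: 6 × 0.55 = 3.300
  c=7: 7 × 0.45 = 3.150
  c=8: 8 × 0.38 = 3.040
  c=9: 9 × 0.27 = 2.430
  c=10: 10 × 0.18 = 1.800
Maximum at c = 6 (3.300 surviving nestlings).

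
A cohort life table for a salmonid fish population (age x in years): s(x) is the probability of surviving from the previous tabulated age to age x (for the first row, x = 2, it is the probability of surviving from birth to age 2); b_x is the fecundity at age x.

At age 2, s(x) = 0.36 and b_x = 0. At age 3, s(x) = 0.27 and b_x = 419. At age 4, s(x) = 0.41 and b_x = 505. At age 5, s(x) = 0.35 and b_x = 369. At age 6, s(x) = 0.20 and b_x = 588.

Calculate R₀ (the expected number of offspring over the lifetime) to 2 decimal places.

67.64

Survivorship from birth: l_x = s_2·s_3·…·s_x.
  l_2 = 0.36000
  l_3 = 0.09720
  l_4 = 0.03985
  l_5 = 0.01395
  l_6 = 0.00279
R₀ = Σ l_x b_x:
  age 2: 0.36000 × 0 = 0.0000
  age 3: 0.09720 × 419 = 40.7268
  age 4: 0.03985 × 505 = 20.1242
  age 5: 0.01395 × 369 = 5.1475
  age 6: 0.00279 × 588 = 1.6405
R₀ = 0.0000 + 40.7268 + 20.1242 + 5.1475 + 1.6405 = 67.6391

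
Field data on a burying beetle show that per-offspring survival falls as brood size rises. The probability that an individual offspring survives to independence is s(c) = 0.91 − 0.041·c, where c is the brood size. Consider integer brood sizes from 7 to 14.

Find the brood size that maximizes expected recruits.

11

Expected recruits = c × s(c):
  c=7: 7 × 0.623 = 4.361
  c=8: 8 × 0.582 = 4.656
  c=9: 9 × 0.541 = 4.869
  c=10: 10 × 0.500 = 5.000
  c=11: 11 × 0.459 = 5.049
  c=12: 12 × 0.418 = 5.016
  c=13: 13 × 0.377 = 4.901
  c=14: 14 × 0.336 = 4.704
Maximum at c = 11 (5.049 recruits).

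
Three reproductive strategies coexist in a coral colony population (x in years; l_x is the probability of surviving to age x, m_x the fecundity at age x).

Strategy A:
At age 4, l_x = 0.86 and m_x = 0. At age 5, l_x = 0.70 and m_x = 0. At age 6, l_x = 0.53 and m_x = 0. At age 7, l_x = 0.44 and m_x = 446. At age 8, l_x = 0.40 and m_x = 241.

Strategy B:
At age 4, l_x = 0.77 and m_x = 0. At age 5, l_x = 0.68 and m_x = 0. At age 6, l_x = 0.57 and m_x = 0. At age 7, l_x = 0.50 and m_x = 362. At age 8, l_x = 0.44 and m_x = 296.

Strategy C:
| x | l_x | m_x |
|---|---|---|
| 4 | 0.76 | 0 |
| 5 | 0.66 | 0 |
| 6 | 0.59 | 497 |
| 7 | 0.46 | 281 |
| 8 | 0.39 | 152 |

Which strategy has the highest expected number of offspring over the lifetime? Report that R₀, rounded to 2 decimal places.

481.77

Strategy A: R₀ = 0.86×0 + 0.70×0 + 0.53×0 + 0.44×446 + 0.40×241 = 292.6400
Strategy B: R₀ = 0.77×0 + 0.68×0 + 0.57×0 + 0.50×362 + 0.44×296 = 311.2400
Strategy C: R₀ = 0.76×0 + 0.66×0 + 0.59×497 + 0.46×281 + 0.39×152 = 481.7700
Highest R₀: strategy C with 481.7700.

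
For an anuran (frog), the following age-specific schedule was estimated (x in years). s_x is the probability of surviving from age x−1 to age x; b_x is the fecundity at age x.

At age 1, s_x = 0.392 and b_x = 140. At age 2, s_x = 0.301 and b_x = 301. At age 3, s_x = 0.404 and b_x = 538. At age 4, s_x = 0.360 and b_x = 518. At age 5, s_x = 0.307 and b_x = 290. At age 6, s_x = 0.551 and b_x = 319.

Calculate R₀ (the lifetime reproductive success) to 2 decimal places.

Survivorship from birth: l_x = s_1·s_2·…·s_x.
  l_1 = 0.39200
  l_2 = 0.11799
  l_3 = 0.04767
  l_4 = 0.01716
  l_5 = 0.00527
  l_6 = 0.00290
R₀ = Σ l_x b_x:
  age 1: 0.39200 × 140 = 54.8800
  age 2: 0.11799 × 301 = 35.5150
  age 3: 0.04767 × 538 = 25.6465
  age 4: 0.01716 × 518 = 8.8889
  age 5: 0.00527 × 290 = 1.5283
  age 6: 0.00290 × 319 = 0.9251
R₀ = 54.8800 + 35.5150 + 25.6465 + 8.8889 + 1.5283 + 0.9251 = 127.3837

127.38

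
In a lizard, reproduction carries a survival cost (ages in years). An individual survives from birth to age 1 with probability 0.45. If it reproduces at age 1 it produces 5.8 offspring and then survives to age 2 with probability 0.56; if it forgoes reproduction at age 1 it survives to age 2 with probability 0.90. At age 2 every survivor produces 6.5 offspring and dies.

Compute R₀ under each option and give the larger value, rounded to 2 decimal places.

4.25

breed at age 1: R₀ = 0.45 × (5.8 + 0.56 × 6.5) = 0.45 × 9.4400 = 4.2480
delay to age 2: R₀ = 0.45 × (0.90 × 6.5) = 0.45 × 5.8500 = 2.6325
Higher: breed at age 1 (4.2480).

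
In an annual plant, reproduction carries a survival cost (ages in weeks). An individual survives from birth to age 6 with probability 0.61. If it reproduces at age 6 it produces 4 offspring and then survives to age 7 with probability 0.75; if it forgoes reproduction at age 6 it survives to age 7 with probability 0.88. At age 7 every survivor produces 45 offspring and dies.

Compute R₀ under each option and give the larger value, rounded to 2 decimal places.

24.16

breed at age 6: R₀ = 0.61 × (4 + 0.75 × 45) = 0.61 × 37.7500 = 23.0275
delay to age 7: R₀ = 0.61 × (0.88 × 45) = 0.61 × 39.6000 = 24.1560
Higher: delay to age 7 (24.1560).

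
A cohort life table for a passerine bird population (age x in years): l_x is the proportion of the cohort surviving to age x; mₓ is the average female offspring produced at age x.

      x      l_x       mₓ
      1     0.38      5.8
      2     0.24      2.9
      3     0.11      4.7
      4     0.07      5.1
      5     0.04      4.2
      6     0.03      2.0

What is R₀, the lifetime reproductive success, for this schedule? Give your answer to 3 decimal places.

4.002

R₀ = Σ l_x mₓ:
  age 1: 0.38 × 5.8 = 2.2040
  age 2: 0.24 × 2.9 = 0.6960
  age 3: 0.11 × 4.7 = 0.5170
  age 4: 0.07 × 5.1 = 0.3570
  age 5: 0.04 × 4.2 = 0.1680
  age 6: 0.03 × 2.0 = 0.0600
R₀ = 2.2040 + 0.6960 + 0.5170 + 0.3570 + 0.1680 + 0.0600 = 4.0020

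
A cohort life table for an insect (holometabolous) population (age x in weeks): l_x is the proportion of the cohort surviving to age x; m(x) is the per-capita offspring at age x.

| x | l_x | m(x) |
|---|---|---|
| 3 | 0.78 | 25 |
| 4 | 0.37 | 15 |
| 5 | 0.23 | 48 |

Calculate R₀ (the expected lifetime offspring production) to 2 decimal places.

R₀ = Σ l_x m(x):
  age 3: 0.78 × 25 = 19.5000
  age 4: 0.37 × 15 = 5.5500
  age 5: 0.23 × 48 = 11.0400
R₀ = 19.5000 + 5.5500 + 11.0400 = 36.0900

36.09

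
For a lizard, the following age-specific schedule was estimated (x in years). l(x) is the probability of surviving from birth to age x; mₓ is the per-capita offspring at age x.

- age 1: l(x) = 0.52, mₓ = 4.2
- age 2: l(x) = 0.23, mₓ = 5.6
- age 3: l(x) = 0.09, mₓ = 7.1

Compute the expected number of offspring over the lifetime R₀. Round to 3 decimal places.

4.111

R₀ = Σ l(x) mₓ:
  age 1: 0.52 × 4.2 = 2.1840
  age 2: 0.23 × 5.6 = 1.2880
  age 3: 0.09 × 7.1 = 0.6390
R₀ = 2.1840 + 1.2880 + 0.6390 = 4.1110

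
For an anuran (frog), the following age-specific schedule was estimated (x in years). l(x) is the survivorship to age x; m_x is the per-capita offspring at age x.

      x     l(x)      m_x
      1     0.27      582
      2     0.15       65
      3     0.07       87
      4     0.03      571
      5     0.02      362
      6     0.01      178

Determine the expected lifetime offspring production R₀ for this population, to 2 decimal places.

199.13

R₀ = Σ l(x) m_x:
  age 1: 0.27 × 582 = 157.1400
  age 2: 0.15 × 65 = 9.7500
  age 3: 0.07 × 87 = 6.0900
  age 4: 0.03 × 571 = 17.1300
  age 5: 0.02 × 362 = 7.2400
  age 6: 0.01 × 178 = 1.7800
R₀ = 157.1400 + 9.7500 + 6.0900 + 17.1300 + 7.2400 + 1.7800 = 199.1300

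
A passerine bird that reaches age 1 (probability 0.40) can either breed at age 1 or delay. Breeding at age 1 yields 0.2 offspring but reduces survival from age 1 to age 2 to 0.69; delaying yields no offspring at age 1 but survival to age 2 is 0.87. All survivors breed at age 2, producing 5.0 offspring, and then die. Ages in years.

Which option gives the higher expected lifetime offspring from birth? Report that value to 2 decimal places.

1.74

breed at age 1: R₀ = 0.40 × (0.2 + 0.69 × 5.0) = 0.40 × 3.6500 = 1.4600
delay to age 2: R₀ = 0.40 × (0.87 × 5.0) = 0.40 × 4.3500 = 1.7400
Higher: delay to age 2 (1.7400).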